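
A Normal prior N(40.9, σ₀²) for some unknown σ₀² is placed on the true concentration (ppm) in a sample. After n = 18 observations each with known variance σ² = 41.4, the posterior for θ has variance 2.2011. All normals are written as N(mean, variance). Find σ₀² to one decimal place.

σ₀² = 51.2

For the Normal–Normal model with known σ², precisions add: τ_n = τ₀ + n/σ².
So 1/σ₀² = 1/2.2011 − 18/41.4 = 0.454318 − 0.434783 = 0.019535.
Hence σ₀² = 1/0.019535 ≈ 51.2.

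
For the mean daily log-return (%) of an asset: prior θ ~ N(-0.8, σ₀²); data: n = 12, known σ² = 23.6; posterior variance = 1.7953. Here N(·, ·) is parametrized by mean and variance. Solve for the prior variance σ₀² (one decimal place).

For the Normal–Normal model with known σ², precisions add: τ_n = τ₀ + n/σ².
So 1/σ₀² = 1/1.7953 − 12/23.6 = 0.557010 − 0.508475 = 0.048535.
Hence σ₀² = 1/0.048535 ≈ 20.6.

σ₀² = 20.6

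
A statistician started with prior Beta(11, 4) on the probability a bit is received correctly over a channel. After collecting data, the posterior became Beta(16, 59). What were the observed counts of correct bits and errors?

5 correct bits and 55 errors

Under Beta–binomial conjugacy the posterior parameters are (a+s, b+f).
Match parameters: s=16−11=5, f=59−4=55.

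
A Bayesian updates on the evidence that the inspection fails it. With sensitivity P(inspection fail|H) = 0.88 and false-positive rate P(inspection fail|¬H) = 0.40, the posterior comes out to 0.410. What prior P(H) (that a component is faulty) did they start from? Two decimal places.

In odds form, posterior odds = prior odds × likelihood ratio, so prior odds = posterior odds ÷ LR.
Posterior odds = 0.410/(1−0.410) = 0.6949. LR = 0.88/0.40 = 2.2000.
Prior odds = 0.6949/2.2000 = 0.3159, so P(H) = 0.3159/(1+0.3159) ≈ 0.24.

P(H) = 0.24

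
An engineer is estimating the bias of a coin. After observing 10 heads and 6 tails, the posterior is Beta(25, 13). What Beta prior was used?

Beta is conjugate to the binomial likelihood: posterior = Beta(a+s, b+f).
Subtract the data counts: 25−10=15, 13−6=7.

Beta(15, 7)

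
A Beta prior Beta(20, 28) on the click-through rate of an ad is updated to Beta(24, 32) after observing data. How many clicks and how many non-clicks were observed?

Beta is conjugate to the binomial likelihood: posterior = Beta(α+s, β+f).
Match parameters: s=24−20=4, f=32−28=4.

4 clicks and 4 non-clicks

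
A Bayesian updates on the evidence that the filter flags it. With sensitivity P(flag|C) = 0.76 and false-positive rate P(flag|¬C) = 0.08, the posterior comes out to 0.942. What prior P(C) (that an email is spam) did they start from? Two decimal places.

P(C) = 0.63

In odds form, posterior odds = prior odds × likelihood ratio, so prior odds = posterior odds ÷ LR.
Posterior odds = 0.942/(1−0.942) = 16.2414. LR = 0.76/0.08 = 9.5000.
Prior odds = 16.2414/9.5000 = 1.7096, so P(C) = 1.7096/(1+1.7096) ≈ 0.63.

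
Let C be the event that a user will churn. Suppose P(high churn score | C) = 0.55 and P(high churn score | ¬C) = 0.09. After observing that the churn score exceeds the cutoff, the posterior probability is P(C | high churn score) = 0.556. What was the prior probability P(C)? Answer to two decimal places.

Bayes' rule in odds form gives O(C|E) = O(C)·[P(E|C)/P(E|¬C)], hence O(C) = O(C|E)/LR.
Posterior odds = 0.556/(1−0.556) = 1.2523. LR = 0.55/0.09 = 6.1111.
Prior odds = 1.2523/6.1111 = 0.2049, so P(C) = 0.2049/(1+0.2049) ≈ 0.17.

P(C) = 0.17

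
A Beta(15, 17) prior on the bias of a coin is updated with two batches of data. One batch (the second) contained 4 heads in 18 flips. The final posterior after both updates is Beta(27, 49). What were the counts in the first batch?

Sequential conjugate updates are equivalent to a single update on the pooled data, so total successes = posterior α − prior α and total failures = posterior β − prior β.
Total across both batches: 27−15=12 heads, 49−17=32 tails.
Subtract the second batch: 12−4=8 heads and 32−14=18 tails.

8 heads and 18 tails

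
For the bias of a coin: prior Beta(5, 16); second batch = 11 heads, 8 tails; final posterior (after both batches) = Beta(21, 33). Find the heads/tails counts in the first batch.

Sequential conjugate updates are equivalent to a single update on the pooled data, so total successes = posterior α − prior α and total failures = posterior β − prior β.
Total across both batches: 21−5=16 heads, 33−16=17 tails.
Subtract the second batch: 16−11=5 heads and 17−8=9 tails.

5 heads and 9 tails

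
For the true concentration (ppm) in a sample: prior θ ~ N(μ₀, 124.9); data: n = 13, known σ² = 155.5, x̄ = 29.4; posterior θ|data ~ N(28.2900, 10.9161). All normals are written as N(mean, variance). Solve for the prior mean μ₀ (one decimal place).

With known observation variance, the Normal–Normal posterior has precision τ_n = τ₀ + n/σ² and mean μ_n = (τ₀μ₀ + (n/σ²)x̄)/τ_n.
Here τ₀ = 1/124.9 = 0.008006 and τ_data = 13/155.5 = 0.083601, so τ_n = 0.091607.
Rearranging for μ₀: μ₀ = (μ_n·τ_n − τ_data·x̄)/τ₀ = (28.2900·0.091607 − 0.083601·29.4) / 0.008006 = 0.133693/0.008006 ≈ 16.7.

μ₀ = 16.7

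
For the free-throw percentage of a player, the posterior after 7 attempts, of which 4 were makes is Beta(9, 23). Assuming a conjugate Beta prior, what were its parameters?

Beta(5, 20)

A Beta(α, β) prior with s successes and f failures in binomial data gives a Beta(α+s, β+f) posterior.
So α = 9 − 4 = 5 and β = 23 − 3 = 20.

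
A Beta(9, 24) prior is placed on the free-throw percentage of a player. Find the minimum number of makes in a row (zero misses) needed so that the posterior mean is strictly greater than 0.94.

After k makes and 0 misses the posterior is Beta(9+k, 24), with mean (9+k)/(9+24+k).
Set (9+k)/(33+k) > 0.94 and solve: k > (0.94·33 − 9)/(1 − 0.94) = 367.000.
The smallest integer exceeding 367.000 is 368, and checking k=368: (377)/(401) = 0.9401 > 0.94.

k = 368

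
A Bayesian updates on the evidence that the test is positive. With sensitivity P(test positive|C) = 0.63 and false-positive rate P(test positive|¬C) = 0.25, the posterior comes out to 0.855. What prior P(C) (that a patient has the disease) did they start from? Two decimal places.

P(C) = 0.70

In odds form, posterior odds = prior odds × likelihood ratio, so prior odds = posterior odds ÷ LR.
Posterior odds = 0.855/(1−0.855) = 5.8966. LR = 0.63/0.25 = 2.5200.
Prior odds = 5.8966/2.5200 = 2.3399, so P(C) = 2.3399/(1+2.3399) ≈ 0.70.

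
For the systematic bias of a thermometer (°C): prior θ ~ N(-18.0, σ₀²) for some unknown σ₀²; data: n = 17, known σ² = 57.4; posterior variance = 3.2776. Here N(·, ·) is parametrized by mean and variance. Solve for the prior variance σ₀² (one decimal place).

For the Normal–Normal model with known σ², precisions add: τ_n = τ₀ + n/σ².
So 1/σ₀² = 1/3.2776 − 17/57.4 = 0.305101 − 0.296167 = 0.008934.
Hence σ₀² = 1/0.008934 ≈ 111.9.

σ₀² = 111.9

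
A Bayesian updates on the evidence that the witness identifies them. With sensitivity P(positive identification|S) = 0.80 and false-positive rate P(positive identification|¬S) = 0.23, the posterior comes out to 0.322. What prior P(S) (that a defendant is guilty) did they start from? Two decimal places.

In odds form, posterior odds = prior odds × likelihood ratio, so prior odds = posterior odds ÷ LR.
Posterior odds = 0.322/(1−0.322) = 0.4749. LR = 0.80/0.23 = 3.4783.
Prior odds = 0.4749/3.4783 = 0.1365, so P(S) = 0.1365/(1+0.1365) ≈ 0.12.

P(S) = 0.12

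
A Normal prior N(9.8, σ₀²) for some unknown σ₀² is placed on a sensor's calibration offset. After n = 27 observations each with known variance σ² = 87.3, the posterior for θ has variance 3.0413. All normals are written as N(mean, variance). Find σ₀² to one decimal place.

Posterior precision equals prior precision plus data precision: 1/σ_n² = 1/σ₀² + n/σ².
So 1/σ₀² = 1/3.0413 − 27/87.3 = 0.328807 − 0.309278 = 0.019529.
Hence σ₀² = 1/0.019529 ≈ 51.2.

σ₀² = 51.2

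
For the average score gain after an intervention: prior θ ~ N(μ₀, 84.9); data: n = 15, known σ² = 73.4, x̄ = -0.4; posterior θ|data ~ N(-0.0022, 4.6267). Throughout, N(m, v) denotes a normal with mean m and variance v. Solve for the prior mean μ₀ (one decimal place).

With known observation variance, the Normal–Normal posterior has precision τ_n = τ₀ + n/σ² and mean μ_n = (τ₀μ₀ + (n/σ²)x̄)/τ_n.
Here τ₀ = 1/84.9 = 0.011779 and τ_data = 15/73.4 = 0.204360, so τ_n = 0.216139.
Rearranging for μ₀: μ₀ = (μ_n·τ_n − τ_data·x̄)/τ₀ = (-0.0022·0.216139 − 0.204360·-0.4) / 0.011779 = 0.081268/0.011779 ≈ 6.9.

μ₀ = 6.9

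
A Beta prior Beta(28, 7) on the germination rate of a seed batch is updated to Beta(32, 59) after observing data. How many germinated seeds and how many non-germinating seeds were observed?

4 germinated seeds and 52 non-germinating seeds

Beta is conjugate to the binomial likelihood: posterior = Beta(α+s, β+f).
So s = 32 − 28 = 4 and f = 59 − 7 = 52.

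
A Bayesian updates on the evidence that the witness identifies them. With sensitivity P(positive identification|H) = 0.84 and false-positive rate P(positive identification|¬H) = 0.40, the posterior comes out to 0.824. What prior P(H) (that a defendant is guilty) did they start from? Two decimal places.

P(H) = 0.69

In odds form, posterior odds = prior odds × likelihood ratio, so prior odds = posterior odds ÷ LR.
Posterior odds = 0.824/(1−0.824) = 4.6818. LR = 0.84/0.40 = 2.1000.
Prior odds = 4.6818/2.1000 = 2.2294, so P(H) = 2.2294/(1+2.2294) ≈ 0.69.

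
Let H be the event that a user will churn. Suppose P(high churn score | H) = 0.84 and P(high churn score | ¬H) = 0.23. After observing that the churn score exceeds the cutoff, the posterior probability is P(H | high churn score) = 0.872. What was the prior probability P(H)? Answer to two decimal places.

P(H) = 0.65

In odds form, posterior odds = prior odds × likelihood ratio, so prior odds = posterior odds ÷ LR.
Posterior odds = 0.872/(1−0.872) = 6.8125. LR = 0.84/0.23 = 3.6522.
Prior odds = 6.8125/3.6522 = 1.8653, so P(H) = 1.8653/(1+1.8653) ≈ 0.65.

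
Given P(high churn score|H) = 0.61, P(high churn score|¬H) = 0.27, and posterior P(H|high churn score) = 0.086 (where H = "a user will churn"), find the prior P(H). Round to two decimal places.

P(H) = 0.04

In odds form, posterior odds = prior odds × likelihood ratio, so prior odds = posterior odds ÷ LR.
Posterior odds = 0.086/(1−0.086) = 0.0941. LR = 0.61/0.27 = 2.2593.
Prior odds = 0.0941/2.2593 = 0.0417, so P(H) = 0.0417/(1+0.0417) ≈ 0.04.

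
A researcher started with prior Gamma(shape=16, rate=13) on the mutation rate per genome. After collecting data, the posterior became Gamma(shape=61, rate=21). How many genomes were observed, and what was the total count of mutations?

A Gamma(α, β) prior (rate parametrization) on a Poisson rate with n observations summing to S gives posterior Gamma(α+S, β+n).
Matching: Σxᵢ = 61 − 16 = 45 and n = 21 − 13 = 8.

n = 8 genomes with total 45 mutations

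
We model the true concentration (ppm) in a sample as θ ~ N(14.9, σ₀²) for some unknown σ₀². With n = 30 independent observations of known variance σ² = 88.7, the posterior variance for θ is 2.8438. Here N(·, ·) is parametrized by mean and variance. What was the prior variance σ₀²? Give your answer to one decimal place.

Posterior precision equals prior precision plus data precision: 1/σ_n² = 1/σ₀² + n/σ².
So 1/σ₀² = 1/2.8438 − 30/88.7 = 0.351642 − 0.338219 = 0.013423.
Hence σ₀² = 1/0.013423 ≈ 74.5.

σ₀² = 74.5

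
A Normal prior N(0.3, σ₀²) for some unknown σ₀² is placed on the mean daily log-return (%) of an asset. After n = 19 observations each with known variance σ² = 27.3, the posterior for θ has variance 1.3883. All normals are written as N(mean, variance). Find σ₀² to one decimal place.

For the Normal–Normal model with known σ², precisions add: τ_n = τ₀ + n/σ².
So 1/σ₀² = 1/1.3883 − 19/27.3 = 0.720305 − 0.695971 = 0.024334.
Hence σ₀² = 1/0.024334 ≈ 41.1.

σ₀² = 41.1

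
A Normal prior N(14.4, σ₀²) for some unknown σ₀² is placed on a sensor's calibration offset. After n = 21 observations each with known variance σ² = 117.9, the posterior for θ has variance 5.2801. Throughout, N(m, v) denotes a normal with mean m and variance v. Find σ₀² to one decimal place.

σ₀² = 88.7

For the Normal–Normal model with known σ², precisions add: τ_n = τ₀ + n/σ².
So 1/σ₀² = 1/5.2801 − 21/117.9 = 0.189390 − 0.178117 = 0.011273.
Hence σ₀² = 1/0.011273 ≈ 88.7.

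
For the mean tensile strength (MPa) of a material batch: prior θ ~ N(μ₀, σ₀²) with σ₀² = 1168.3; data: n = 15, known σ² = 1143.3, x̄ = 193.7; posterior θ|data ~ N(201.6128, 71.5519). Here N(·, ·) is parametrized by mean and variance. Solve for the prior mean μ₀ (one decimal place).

With known observation variance, the Normal–Normal posterior has precision τ_n = τ₀ + n/σ² and mean μ_n = (τ₀μ₀ + (n/σ²)x̄)/τ_n.
Here τ₀ = 1/1168.3 = 0.000856 and τ_data = 15/1143.3 = 0.013120, so τ_n = 0.013976.
Rearranging for μ₀: μ₀ = (μ_n·τ_n − τ_data·x̄)/τ₀ = (201.6128·0.013976 − 0.013120·193.7) / 0.000856 = 0.276396/0.000856 ≈ 322.9.

μ₀ = 322.9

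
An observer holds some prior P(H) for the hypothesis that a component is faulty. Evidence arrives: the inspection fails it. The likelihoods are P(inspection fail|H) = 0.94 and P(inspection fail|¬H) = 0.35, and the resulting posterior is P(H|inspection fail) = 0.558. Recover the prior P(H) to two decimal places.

P(H) = 0.32

In odds form, posterior odds = prior odds × likelihood ratio, so prior odds = posterior odds ÷ LR.
Posterior odds = 0.558/(1−0.558) = 1.2624. LR = 0.94/0.35 = 2.6857.
Prior odds = 1.2624/2.6857 = 0.4700, so P(H) = 0.4700/(1+0.4700) ≈ 0.32.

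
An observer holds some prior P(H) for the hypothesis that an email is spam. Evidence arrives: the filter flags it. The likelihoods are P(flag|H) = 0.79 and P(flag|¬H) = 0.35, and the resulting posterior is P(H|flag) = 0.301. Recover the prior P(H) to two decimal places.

P(H) = 0.16

In odds form, posterior odds = prior odds × likelihood ratio, so prior odds = posterior odds ÷ LR.
Posterior odds = 0.301/(1−0.301) = 0.4306. LR = 0.79/0.35 = 2.2571.
Prior odds = 0.4306/2.2571 = 0.1908, so P(H) = 0.1908/(1+0.1908) ≈ 0.16.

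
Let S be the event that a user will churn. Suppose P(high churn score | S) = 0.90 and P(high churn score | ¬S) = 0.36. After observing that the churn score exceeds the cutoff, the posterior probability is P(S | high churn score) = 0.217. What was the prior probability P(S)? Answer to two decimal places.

P(S) = 0.10

Bayes' rule in odds form gives O(S|E) = O(S)·[P(E|S)/P(E|¬S)], hence O(S) = O(S|E)/LR.
Posterior odds = 0.217/(1−0.217) = 0.2771. LR = 0.90/0.36 = 2.5000.
Prior odds = 0.2771/2.5000 = 0.1108, so P(S) = 0.1108/(1+0.1108) ≈ 0.10.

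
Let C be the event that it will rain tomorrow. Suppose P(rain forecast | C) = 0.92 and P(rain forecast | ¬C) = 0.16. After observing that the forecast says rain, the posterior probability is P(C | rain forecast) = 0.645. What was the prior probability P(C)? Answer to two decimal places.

Bayes' rule in odds form gives O(C|E) = O(C)·[P(E|C)/P(E|¬C)], hence O(C) = O(C|E)/LR.
Posterior odds = 0.645/(1−0.645) = 1.8169. LR = 0.92/0.16 = 5.7500.
Prior odds = 1.8169/5.7500 = 0.3160, so P(C) = 0.3160/(1+0.3160) ≈ 0.24.

P(C) = 0.24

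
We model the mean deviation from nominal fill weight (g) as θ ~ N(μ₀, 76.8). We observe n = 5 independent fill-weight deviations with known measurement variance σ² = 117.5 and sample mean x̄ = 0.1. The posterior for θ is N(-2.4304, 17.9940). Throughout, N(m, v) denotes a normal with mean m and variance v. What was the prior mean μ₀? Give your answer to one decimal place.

The posterior mean is a precision-weighted average: μ_n = (τ₀μ₀ + τ_data·x̄)/(τ₀+τ_data), with τ₀=1/σ₀² and τ_data=n/σ².
Here τ₀ = 1/76.8 = 0.013021 and τ_data = 5/117.5 = 0.042553, so τ_n = 0.055574.
Rearranging for μ₀: μ₀ = (μ_n·τ_n − τ_data·x̄)/τ₀ = (-2.4304·0.055574 − 0.042553·0.1) / 0.013021 = -0.139322/0.013021 ≈ -10.7.

μ₀ = -10.7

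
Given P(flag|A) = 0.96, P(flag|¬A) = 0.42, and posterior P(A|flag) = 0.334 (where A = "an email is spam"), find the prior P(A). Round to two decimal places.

Bayes' rule in odds form gives O(A|E) = O(A)·[P(E|A)/P(E|¬A)], hence O(A) = O(A|E)/LR.
Posterior odds = 0.334/(1−0.334) = 0.5015. LR = 0.96/0.42 = 2.2857.
Prior odds = 0.5015/2.2857 = 0.2194, so P(A) = 0.2194/(1+0.2194) ≈ 0.18.

P(A) = 0.18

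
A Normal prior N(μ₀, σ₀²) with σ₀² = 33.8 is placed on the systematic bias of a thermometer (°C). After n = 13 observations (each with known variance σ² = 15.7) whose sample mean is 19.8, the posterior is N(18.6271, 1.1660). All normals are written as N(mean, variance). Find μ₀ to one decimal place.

With known observation variance, the Normal–Normal posterior has precision τ_n = τ₀ + n/σ² and mean μ_n = (τ₀μ₀ + (n/σ²)x̄)/τ_n.
Here τ₀ = 1/33.8 = 0.029586 and τ_data = 13/15.7 = 0.828025, so τ_n = 0.857611.
Rearranging for μ₀: μ₀ = (μ_n·τ_n − τ_data·x̄)/τ₀ = (18.6271·0.857611 − 0.828025·19.8) / 0.029586 = -0.420089/0.029586 ≈ -14.2.

μ₀ = -14.2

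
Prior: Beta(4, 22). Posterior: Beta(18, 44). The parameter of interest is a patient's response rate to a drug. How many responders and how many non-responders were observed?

14 responders and 22 non-responders

Beta is conjugate to the binomial likelihood: posterior = Beta(a+s, b+f).
Match parameters: s=18−4=14, f=44−22=22.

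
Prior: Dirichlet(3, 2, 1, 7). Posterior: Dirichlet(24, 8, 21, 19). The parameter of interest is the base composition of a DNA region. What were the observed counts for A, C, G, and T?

counts (21, 6, 20, 12)

For a Dirichlet(α) prior with multinomial counts c, the posterior is Dirichlet(α + c) componentwise.
Counts are posterior − prior componentwise: 24−3=21, 8−2=6, 21−1=20, 19−7=12.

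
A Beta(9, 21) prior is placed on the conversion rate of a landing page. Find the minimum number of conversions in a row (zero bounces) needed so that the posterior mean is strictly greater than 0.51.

k = 13

After k conversions and 0 bounces the posterior is Beta(9+k, 21), with mean (9+k)/(9+21+k).
Set (9+k)/(30+k) > 0.51 and solve: k > (0.51·30 − 9)/(1 − 0.51) = 12.857.
The smallest integer exceeding 12.857 is 13.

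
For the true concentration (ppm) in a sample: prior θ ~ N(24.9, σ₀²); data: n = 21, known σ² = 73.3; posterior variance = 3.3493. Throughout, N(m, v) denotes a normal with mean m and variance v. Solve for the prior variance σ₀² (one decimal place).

σ₀² = 82.8

For the Normal–Normal model with known σ², precisions add: τ_n = τ₀ + n/σ².
So 1/σ₀² = 1/3.3493 − 21/73.3 = 0.298570 − 0.286494 = 0.012076.
Hence σ₀² = 1/0.012076 ≈ 82.8.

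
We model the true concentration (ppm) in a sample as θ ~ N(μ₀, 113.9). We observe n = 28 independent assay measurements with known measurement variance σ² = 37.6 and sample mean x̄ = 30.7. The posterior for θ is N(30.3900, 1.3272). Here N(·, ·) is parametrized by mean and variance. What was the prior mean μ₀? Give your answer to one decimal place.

μ₀ = 4.1

The posterior mean is a precision-weighted average: μ_n = (τ₀μ₀ + τ_data·x̄)/(τ₀+τ_data), with τ₀=1/σ₀² and τ_data=n/σ².
Here τ₀ = 1/113.9 = 0.008780 and τ_data = 28/37.6 = 0.744681, so τ_n = 0.753461.
Rearranging for μ₀: μ₀ = (μ_n·τ_n − τ_data·x̄)/τ₀ = (30.3900·0.753461 − 0.744681·30.7) / 0.008780 = 0.035973/0.008780 ≈ 4.1.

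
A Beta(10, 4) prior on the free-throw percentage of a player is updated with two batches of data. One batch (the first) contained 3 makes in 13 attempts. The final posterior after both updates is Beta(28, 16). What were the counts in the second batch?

15 makes and 2 misses

Sequential conjugate updates are equivalent to a single update on the pooled data, so total successes = posterior α − prior α and total failures = posterior β − prior β.
Total across both batches: 28−10=18 makes, 16−4=12 misses.
Subtract the first batch: 18−3=15 makes and 12−10=2 misses.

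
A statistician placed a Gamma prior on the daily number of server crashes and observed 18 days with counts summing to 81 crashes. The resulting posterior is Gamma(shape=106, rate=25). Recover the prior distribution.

Gamma–Poisson conjugacy: posterior shape = α + Σxᵢ, posterior rate = β + n.
So α = 106 − 81 = 25 and β = 25 − 18 = 7.

Gamma(shape=25, rate=7)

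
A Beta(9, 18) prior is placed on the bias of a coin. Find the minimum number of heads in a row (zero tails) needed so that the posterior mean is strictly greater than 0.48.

After k heads and 0 tails the posterior is Beta(9+k, 18), with mean (9+k)/(9+18+k).
Set (9+k)/(27+k) > 0.48 and solve: k > (0.48·27 − 9)/(1 − 0.48) = 7.615.
The smallest integer exceeding 7.615 is 8.

k = 8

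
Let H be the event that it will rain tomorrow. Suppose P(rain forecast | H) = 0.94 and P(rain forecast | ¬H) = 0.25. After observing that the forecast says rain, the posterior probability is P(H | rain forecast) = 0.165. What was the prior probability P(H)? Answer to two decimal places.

In odds form, posterior odds = prior odds × likelihood ratio, so prior odds = posterior odds ÷ LR.
Posterior odds = 0.165/(1−0.165) = 0.1976. LR = 0.94/0.25 = 3.7600.
Prior odds = 0.1976/3.7600 = 0.0526, so P(H) = 0.0526/(1+0.0526) ≈ 0.05.

P(H) = 0.05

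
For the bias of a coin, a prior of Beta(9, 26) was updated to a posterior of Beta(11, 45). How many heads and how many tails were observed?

2 heads and 19 tails

A Beta(α, β) prior with s successes and f failures in binomial data gives a Beta(α+s, β+f) posterior.
So s = 11 − 9 = 2 and f = 45 − 26 = 19.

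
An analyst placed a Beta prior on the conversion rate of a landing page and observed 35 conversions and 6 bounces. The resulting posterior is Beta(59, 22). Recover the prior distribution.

Beta is conjugate to the binomial likelihood: posterior = Beta(α+s, β+f).
So α = 59 − 35 = 24 and β = 22 − 6 = 16.

Beta(24, 16)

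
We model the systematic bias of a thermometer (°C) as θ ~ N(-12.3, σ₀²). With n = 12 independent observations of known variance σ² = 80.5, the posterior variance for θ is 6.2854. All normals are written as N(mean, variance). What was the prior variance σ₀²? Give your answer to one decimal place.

σ₀² = 99.7

For the Normal–Normal model with known σ², precisions add: τ_n = τ₀ + n/σ².
So 1/σ₀² = 1/6.2854 − 12/80.5 = 0.159099 − 0.149068 = 0.010031.
Hence σ₀² = 1/0.010031 ≈ 99.7.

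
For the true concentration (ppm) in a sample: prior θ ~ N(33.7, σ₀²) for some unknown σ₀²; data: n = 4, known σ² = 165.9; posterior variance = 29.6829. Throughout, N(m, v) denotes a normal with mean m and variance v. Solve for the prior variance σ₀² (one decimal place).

σ₀² = 104.4

For the Normal–Normal model with known σ², precisions add: τ_n = τ₀ + n/σ².
So 1/σ₀² = 1/29.6829 − 4/165.9 = 0.033689 − 0.024111 = 0.009578.
Hence σ₀² = 1/0.009578 ≈ 104.4.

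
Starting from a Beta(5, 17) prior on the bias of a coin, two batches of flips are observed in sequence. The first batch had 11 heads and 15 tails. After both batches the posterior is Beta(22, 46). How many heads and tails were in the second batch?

Because Beta–binomial updating is additive in the counts, the combined data contributed (α_post−α_prior, β_post−β_prior) successes and failures.
Total across both batches: 22−5=17 heads, 46−17=29 tails.
Subtract the first batch: 17−11=6 heads and 29−15=14 tails.

6 heads and 14 tails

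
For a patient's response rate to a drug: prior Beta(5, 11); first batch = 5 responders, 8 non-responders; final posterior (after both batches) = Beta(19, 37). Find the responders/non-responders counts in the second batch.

Because Beta–binomial updating is additive in the counts, the combined data contributed (α_post−α_prior, β_post−β_prior) successes and failures.
Total across both batches: 19−5=14 responders, 37−11=26 non-responders.
Subtract the first batch: 14−5=9 responders and 26−8=18 non-responders.

9 responders and 18 non-responders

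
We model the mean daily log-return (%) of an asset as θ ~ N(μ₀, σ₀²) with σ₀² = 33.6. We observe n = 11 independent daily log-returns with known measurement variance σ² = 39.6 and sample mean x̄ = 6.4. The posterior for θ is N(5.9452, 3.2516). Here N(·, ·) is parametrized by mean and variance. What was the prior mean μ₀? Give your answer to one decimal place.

The posterior mean is a precision-weighted average: μ_n = (τ₀μ₀ + τ_data·x̄)/(τ₀+τ_data), with τ₀=1/σ₀² and τ_data=n/σ².
Here τ₀ = 1/33.6 = 0.029762 and τ_data = 11/39.6 = 0.277778, so τ_n = 0.307540.
Rearranging for μ₀: μ₀ = (μ_n·τ_n − τ_data·x̄)/τ₀ = (5.9452·0.307540 − 0.277778·6.4) / 0.029762 = 0.050608/0.029762 ≈ 1.7.

μ₀ = 1.7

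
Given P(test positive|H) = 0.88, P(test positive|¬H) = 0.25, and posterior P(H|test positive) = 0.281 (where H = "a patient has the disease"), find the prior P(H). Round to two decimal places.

Bayes' rule in odds form gives O(H|E) = O(H)·[P(E|H)/P(E|¬H)], hence O(H) = O(H|E)/LR.
Posterior odds = 0.281/(1−0.281) = 0.3908. LR = 0.88/0.25 = 3.5200.
Prior odds = 0.3908/3.5200 = 0.1110, so P(H) = 0.1110/(1+0.1110) ≈ 0.10.

P(H) = 0.10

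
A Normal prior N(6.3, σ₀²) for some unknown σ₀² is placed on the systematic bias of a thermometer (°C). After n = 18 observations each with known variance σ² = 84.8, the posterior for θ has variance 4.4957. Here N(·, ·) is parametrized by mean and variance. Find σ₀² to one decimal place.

σ₀² = 98.3

Posterior precision equals prior precision plus data precision: 1/σ_n² = 1/σ₀² + n/σ².
So 1/σ₀² = 1/4.4957 − 18/84.8 = 0.222435 − 0.212264 = 0.010171.
Hence σ₀² = 1/0.010171 ≈ 98.3.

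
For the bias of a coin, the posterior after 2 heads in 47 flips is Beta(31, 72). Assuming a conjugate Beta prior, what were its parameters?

Under Beta–binomial conjugacy the posterior parameters are (α+s, β+f).
So α = 31 − 2 = 29 and β = 72 − 45 = 27.

Beta(29, 27)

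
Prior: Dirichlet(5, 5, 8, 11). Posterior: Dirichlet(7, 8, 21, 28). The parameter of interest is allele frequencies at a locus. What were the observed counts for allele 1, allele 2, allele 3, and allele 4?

counts (2, 3, 13, 17)

For a Dirichlet(α) prior with multinomial counts c, the posterior is Dirichlet(α + c) componentwise.
Counts are posterior − prior componentwise: 7−5=2, 8−5=3, 21−8=13, 28−11=17.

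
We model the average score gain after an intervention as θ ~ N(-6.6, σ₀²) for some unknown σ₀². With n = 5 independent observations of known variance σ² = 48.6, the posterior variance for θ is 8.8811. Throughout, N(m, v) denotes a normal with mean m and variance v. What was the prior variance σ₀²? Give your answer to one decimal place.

σ₀² = 102.9

Posterior precision equals prior precision plus data precision: 1/σ_n² = 1/σ₀² + n/σ².
So 1/σ₀² = 1/8.8811 − 5/48.6 = 0.112599 − 0.102881 = 0.009718.
Hence σ₀² = 1/0.009718 ≈ 102.9.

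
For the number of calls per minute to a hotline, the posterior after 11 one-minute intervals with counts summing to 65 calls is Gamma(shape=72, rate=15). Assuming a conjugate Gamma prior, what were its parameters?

A Gamma(α, β) prior (rate parametrization) on a Poisson rate with n observations summing to S gives posterior Gamma(α+S, β+n).
So α = 72 − 65 = 7 and β = 15 − 11 = 4.

Gamma(shape=7, rate=4)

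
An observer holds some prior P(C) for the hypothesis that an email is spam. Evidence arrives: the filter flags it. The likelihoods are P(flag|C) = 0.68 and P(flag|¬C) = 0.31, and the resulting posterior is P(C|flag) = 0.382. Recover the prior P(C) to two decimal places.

In odds form, posterior odds = prior odds × likelihood ratio, so prior odds = posterior odds ÷ LR.
Posterior odds = 0.382/(1−0.382) = 0.6181. LR = 0.68/0.31 = 2.1935.
Prior odds = 0.6181/2.1935 = 0.2818, so P(C) = 0.2818/(1+0.2818) ≈ 0.22.

P(C) = 0.22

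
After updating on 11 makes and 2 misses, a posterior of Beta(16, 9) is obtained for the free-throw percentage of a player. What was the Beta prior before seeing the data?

Beta(5, 7)

Under Beta–binomial conjugacy the posterior parameters are (α+s, β+f).
So α = 16 − 11 = 5 and β = 9 − 2 = 7.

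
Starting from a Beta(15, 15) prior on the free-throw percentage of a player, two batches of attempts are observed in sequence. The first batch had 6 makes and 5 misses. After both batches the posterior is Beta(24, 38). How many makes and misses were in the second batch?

3 makes and 18 misses

Sequential conjugate updates are equivalent to a single update on the pooled data, so total successes = posterior α − prior α and total failures = posterior β − prior β.
Total across both batches: 24−15=9 makes, 38−15=23 misses.
Subtract the first batch: 9−6=3 makes and 23−5=18 misses.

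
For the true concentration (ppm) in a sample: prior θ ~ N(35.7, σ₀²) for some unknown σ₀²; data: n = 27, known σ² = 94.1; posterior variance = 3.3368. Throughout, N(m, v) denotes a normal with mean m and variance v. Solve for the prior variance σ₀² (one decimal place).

Posterior precision equals prior precision plus data precision: 1/σ_n² = 1/σ₀² + n/σ².
So 1/σ₀² = 1/3.3368 − 27/94.1 = 0.299688 − 0.286929 = 0.012759.
Hence σ₀² = 1/0.012759 ≈ 78.4.

σ₀² = 78.4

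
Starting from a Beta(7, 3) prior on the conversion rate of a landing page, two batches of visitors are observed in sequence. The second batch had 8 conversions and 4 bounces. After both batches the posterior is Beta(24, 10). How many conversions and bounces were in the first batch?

Sequential conjugate updates are equivalent to a single update on the pooled data, so total successes = posterior α − prior α and total failures = posterior β − prior β.
Total across both batches: 24−7=17 conversions, 10−3=7 bounces.
Subtract the second batch: 17−8=9 conversions and 7−4=3 bounces.

9 conversions and 3 bounces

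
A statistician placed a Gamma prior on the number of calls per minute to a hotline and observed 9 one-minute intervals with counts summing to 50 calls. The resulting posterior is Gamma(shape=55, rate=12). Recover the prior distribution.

Gamma(shape=5, rate=3)

Gamma–Poisson conjugacy: posterior shape = α + Σxᵢ, posterior rate = β + n.
So α = 55 − 50 = 5 and β = 12 − 9 = 3.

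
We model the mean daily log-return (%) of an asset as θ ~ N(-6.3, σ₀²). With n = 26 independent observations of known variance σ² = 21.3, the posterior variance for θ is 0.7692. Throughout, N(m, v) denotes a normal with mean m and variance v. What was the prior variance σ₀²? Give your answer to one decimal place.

For the Normal–Normal model with known σ², precisions add: τ_n = τ₀ + n/σ².
So 1/σ₀² = 1/0.7692 − 26/21.3 = 1.300052 − 1.220657 = 0.079395.
Hence σ₀² = 1/0.079395 ≈ 12.6.

σ₀² = 12.6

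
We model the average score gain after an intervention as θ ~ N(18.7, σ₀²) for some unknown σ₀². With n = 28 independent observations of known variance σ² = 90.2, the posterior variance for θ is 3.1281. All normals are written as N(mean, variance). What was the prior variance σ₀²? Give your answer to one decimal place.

Posterior precision equals prior precision plus data precision: 1/σ_n² = 1/σ₀² + n/σ².
So 1/σ₀² = 1/3.1281 − 28/90.2 = 0.319683 − 0.310421 = 0.009262.
Hence σ₀² = 1/0.009262 ≈ 108.0.

σ₀² = 108.0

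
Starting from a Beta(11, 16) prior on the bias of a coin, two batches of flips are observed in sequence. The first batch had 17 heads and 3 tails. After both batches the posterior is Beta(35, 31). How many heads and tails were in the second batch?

7 heads and 12 tails

Because Beta–binomial updating is additive in the counts, the combined data contributed (α_post−α_prior, β_post−β_prior) successes and failures.
Total across both batches: 35−11=24 heads, 31−16=15 tails.
Subtract the first batch: 24−17=7 heads and 15−3=12 tails.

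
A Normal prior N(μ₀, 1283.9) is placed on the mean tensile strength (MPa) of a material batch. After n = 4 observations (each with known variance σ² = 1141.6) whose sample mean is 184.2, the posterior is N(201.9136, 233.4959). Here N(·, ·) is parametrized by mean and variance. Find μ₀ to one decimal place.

μ₀ = 281.6

With known observation variance, the Normal–Normal posterior has precision τ_n = τ₀ + n/σ² and mean μ_n = (τ₀μ₀ + (n/σ²)x̄)/τ_n.
Here τ₀ = 1/1283.9 = 0.000779 and τ_data = 4/1141.6 = 0.003504, so τ_n = 0.004283.
Rearranging for μ₀: μ₀ = (μ_n·τ_n − τ_data·x̄)/τ₀ = (201.9136·0.004283 − 0.003504·184.2) / 0.000779 = 0.219359/0.000779 ≈ 281.6.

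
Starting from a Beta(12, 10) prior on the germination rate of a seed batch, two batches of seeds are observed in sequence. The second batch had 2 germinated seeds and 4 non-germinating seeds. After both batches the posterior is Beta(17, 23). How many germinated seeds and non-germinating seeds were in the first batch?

Sequential conjugate updates are equivalent to a single update on the pooled data, so total successes = posterior α − prior α and total failures = posterior β − prior β.
Total across both batches: 17−12=5 germinated seeds, 23−10=13 non-germinating seeds.
Subtract the second batch: 5−2=3 germinated seeds and 13−4=9 non-germinating seeds.

3 germinated seeds and 9 non-germinating seeds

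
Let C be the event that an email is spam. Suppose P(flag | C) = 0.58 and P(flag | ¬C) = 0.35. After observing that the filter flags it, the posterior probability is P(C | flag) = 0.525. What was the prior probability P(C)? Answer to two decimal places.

In odds form, posterior odds = prior odds × likelihood ratio, so prior odds = posterior odds ÷ LR.
Posterior odds = 0.525/(1−0.525) = 1.1053. LR = 0.58/0.35 = 1.6571.
Prior odds = 1.1053/1.6571 = 0.6670, so P(C) = 0.6670/(1+0.6670) ≈ 0.40.

P(C) = 0.40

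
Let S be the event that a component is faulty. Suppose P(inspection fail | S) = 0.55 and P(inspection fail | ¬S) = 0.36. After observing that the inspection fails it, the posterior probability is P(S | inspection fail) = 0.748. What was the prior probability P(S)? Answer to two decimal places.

P(S) = 0.66

Bayes' rule in odds form gives O(S|E) = O(S)·[P(E|S)/P(E|¬S)], hence O(S) = O(S|E)/LR.
Posterior odds = 0.748/(1−0.748) = 2.9683. LR = 0.55/0.36 = 1.5278.
Prior odds = 2.9683/1.5278 = 1.9429, so P(S) = 1.9429/(1+1.9429) ≈ 0.66.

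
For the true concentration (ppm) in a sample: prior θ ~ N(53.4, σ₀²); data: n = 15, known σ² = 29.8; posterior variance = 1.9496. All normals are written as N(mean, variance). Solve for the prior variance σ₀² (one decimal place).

For the Normal–Normal model with known σ², precisions add: τ_n = τ₀ + n/σ².
So 1/σ₀² = 1/1.9496 − 15/29.8 = 0.512926 − 0.503356 = 0.009570.
Hence σ₀² = 1/0.009570 ≈ 104.5.

σ₀² = 104.5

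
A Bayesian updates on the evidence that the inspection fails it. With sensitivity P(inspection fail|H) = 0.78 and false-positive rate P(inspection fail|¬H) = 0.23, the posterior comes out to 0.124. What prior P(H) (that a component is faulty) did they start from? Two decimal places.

P(H) = 0.04

In odds form, posterior odds = prior odds × likelihood ratio, so prior odds = posterior odds ÷ LR.
Posterior odds = 0.124/(1−0.124) = 0.1416. LR = 0.78/0.23 = 3.3913.
Prior odds = 0.1416/3.3913 = 0.0418, so P(H) = 0.0418/(1+0.0418) ≈ 0.04.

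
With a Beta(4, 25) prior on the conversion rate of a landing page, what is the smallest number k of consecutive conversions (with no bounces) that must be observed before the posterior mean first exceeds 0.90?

k = 222

After k conversions and 0 bounces the posterior is Beta(4+k, 25), with mean (4+k)/(4+25+k).
Set (4+k)/(29+k) > 0.90 and solve: k > (0.90·29 − 4)/(1 − 0.90) = 221.000.
The smallest integer exceeding 221.000 is 222.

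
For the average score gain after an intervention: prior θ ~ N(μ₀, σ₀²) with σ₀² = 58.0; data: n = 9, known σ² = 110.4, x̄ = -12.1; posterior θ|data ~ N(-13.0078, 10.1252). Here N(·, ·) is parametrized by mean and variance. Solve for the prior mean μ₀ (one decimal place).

With known observation variance, the Normal–Normal posterior has precision τ_n = τ₀ + n/σ² and mean μ_n = (τ₀μ₀ + (n/σ²)x̄)/τ_n.
Here τ₀ = 1/58.0 = 0.017241 and τ_data = 9/110.4 = 0.081522, so τ_n = 0.098763.
Rearranging for μ₀: μ₀ = (μ_n·τ_n − τ_data·x̄)/τ₀ = (-13.0078·0.098763 − 0.081522·-12.1) / 0.017241 = -0.298273/0.017241 ≈ -17.3.

μ₀ = -17.3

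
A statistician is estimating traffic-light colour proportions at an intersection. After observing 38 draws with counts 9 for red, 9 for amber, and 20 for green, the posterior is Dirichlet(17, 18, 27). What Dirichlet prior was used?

Dirichlet(8, 9, 7)

For a Dirichlet(α) prior with multinomial counts c, the posterior is Dirichlet(α + c) componentwise.
Subtract each count from the matching posterior parameter: 17−9=8, 18−9=9, 27−20=7.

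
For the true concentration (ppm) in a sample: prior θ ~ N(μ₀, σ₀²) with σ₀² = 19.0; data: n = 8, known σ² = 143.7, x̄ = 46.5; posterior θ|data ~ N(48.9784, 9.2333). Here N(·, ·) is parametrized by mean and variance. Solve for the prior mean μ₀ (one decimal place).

The posterior mean is a precision-weighted average: μ_n = (τ₀μ₀ + τ_data·x̄)/(τ₀+τ_data), with τ₀=1/σ₀² and τ_data=n/σ².
Here τ₀ = 1/19.0 = 0.052632 and τ_data = 8/143.7 = 0.055672, so τ_n = 0.108304.
Rearranging for μ₀: μ₀ = (μ_n·τ_n − τ_data·x̄)/τ₀ = (48.9784·0.108304 − 0.055672·46.5) / 0.052632 = 2.715809/0.052632 ≈ 51.6.

μ₀ = 51.6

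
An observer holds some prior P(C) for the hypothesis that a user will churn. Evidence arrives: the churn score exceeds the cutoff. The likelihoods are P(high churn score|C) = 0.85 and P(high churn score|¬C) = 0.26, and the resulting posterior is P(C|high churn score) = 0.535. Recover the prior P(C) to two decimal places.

In odds form, posterior odds = prior odds × likelihood ratio, so prior odds = posterior odds ÷ LR.
Posterior odds = 0.535/(1−0.535) = 1.1505. LR = 0.85/0.26 = 3.2692.
Prior odds = 1.1505/3.2692 = 0.3519, so P(C) = 0.3519/(1+0.3519) ≈ 0.26.

P(C) = 0.26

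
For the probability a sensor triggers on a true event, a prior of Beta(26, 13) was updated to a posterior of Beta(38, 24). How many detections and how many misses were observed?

A Beta(a, b) prior with s successes and f failures in binomial data gives a Beta(a+s, b+f) posterior.
So s = 38 − 26 = 12 and f = 24 − 13 = 11.

12 detections and 11 misses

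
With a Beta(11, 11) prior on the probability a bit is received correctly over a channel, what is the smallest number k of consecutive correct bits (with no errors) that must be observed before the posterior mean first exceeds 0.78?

k = 29

After k correct bits and 0 errors the posterior is Beta(11+k, 11), with mean (11+k)/(11+11+k).
Set (11+k)/(22+k) > 0.78 and solve: k > (0.78·22 − 11)/(1 − 0.78) = 28.000.
The smallest integer exceeding 28.000 is 29, and checking k=29: (40)/(51) = 0.7843 > 0.78.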